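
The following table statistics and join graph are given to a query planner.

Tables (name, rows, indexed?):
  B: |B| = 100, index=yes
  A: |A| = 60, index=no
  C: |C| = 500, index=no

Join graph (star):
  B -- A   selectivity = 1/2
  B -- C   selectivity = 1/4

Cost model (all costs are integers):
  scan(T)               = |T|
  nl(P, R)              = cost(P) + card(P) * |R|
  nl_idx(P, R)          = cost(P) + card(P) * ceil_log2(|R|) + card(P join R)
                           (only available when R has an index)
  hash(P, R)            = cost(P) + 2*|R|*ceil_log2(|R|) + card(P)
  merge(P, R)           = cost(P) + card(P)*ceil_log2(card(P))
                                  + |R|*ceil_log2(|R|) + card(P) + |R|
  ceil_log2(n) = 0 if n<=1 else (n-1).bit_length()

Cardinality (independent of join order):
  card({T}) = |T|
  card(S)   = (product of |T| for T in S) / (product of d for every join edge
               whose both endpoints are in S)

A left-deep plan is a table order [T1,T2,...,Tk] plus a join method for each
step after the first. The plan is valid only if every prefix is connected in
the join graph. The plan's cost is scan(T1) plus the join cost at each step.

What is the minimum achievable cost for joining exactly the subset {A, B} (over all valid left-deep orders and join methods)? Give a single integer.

920

Selinger DP over subsets of {A,B}:
  {B}: scan cost=100, card=100
  {A}: scan cost=60, card=60
  {AB}: card=3000; try (A,hash)→920, (B,merge)→1280, (A,merge)→1320, (B,hash)→1520, (B,nl_idx)→3480, (B,nl)→6060 …(+1); best=920 via (A,hash)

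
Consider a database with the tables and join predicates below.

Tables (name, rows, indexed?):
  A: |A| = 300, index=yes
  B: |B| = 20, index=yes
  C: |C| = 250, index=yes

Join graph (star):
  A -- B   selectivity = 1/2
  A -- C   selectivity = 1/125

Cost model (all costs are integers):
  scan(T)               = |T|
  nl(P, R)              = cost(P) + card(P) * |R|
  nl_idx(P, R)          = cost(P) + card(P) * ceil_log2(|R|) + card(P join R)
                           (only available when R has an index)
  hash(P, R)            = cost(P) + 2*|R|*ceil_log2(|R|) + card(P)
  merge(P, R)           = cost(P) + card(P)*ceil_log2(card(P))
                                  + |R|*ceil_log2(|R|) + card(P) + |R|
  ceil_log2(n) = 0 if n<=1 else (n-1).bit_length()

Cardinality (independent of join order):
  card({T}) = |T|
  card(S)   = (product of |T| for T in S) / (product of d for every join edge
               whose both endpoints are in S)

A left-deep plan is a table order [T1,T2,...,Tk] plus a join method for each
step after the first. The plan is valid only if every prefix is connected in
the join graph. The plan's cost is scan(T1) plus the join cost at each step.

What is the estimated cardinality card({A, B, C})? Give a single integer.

6000

Tables in S: A(300), B(20), C(250)
Edges inside S: A-B(d=2), A-C(d=125)
numerator = 300 * 20 * 250 = 1500000
denominator = 2 * 125 = 250
card(S) = 1500000 / 250 = 6000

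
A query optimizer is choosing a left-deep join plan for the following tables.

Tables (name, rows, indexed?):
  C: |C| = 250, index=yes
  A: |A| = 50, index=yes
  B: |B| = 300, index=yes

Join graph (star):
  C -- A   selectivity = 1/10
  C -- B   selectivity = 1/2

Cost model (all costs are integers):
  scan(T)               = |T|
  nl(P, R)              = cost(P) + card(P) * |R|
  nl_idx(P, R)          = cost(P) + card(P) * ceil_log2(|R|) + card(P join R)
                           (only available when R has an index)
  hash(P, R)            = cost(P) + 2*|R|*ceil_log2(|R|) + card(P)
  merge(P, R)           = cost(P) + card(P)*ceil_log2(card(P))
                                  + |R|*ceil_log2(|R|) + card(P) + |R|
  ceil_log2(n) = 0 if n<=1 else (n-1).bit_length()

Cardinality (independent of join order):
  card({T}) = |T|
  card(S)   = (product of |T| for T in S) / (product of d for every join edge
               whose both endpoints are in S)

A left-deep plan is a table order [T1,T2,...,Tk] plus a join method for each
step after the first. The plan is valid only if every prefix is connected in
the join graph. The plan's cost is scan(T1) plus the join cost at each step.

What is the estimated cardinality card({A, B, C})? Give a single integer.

187500

Tables in S: A(50), B(300), C(250)
Edges inside S: C-A(d=10), C-B(d=2)
numerator = 50 * 300 * 250 = 3750000
denominator = 10 * 2 = 20
card(S) = 3750000 / 20 = 187500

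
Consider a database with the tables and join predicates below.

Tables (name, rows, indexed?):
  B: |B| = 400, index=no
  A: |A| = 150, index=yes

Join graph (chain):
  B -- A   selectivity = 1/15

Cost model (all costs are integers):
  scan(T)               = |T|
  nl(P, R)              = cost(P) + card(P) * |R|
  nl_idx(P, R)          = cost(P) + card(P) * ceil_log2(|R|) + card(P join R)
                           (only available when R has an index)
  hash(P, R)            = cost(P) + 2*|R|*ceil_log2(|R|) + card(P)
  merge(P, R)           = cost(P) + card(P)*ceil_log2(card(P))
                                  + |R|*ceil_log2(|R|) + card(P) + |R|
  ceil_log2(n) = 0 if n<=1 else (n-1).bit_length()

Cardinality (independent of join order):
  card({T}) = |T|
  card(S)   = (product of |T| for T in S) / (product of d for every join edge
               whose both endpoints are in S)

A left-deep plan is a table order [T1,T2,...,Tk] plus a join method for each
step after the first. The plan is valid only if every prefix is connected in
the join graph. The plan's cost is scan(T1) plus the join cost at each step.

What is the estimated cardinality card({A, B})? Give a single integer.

4000

Tables in S: A(150), B(400)
Edges inside S: B-A(d=15)
numerator = 150 * 400 = 60000
denominator = 15 = 15
card(S) = 60000 / 15 = 4000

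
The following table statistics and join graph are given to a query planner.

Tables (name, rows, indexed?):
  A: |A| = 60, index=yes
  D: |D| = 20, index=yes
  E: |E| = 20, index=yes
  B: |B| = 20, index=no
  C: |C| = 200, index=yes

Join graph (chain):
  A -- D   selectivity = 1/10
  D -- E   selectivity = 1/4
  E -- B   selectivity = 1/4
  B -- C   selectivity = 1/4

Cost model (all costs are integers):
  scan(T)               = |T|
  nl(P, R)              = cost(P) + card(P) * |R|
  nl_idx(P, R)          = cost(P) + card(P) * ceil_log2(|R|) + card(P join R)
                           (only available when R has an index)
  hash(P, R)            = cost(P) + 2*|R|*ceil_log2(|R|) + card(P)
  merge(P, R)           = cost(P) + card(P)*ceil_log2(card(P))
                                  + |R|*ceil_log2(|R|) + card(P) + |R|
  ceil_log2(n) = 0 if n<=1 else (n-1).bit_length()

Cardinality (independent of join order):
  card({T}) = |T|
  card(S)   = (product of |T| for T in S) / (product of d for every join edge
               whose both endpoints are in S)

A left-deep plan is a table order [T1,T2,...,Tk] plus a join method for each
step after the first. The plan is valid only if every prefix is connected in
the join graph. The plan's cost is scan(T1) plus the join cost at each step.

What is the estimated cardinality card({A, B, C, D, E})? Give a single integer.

Tables in S: A(60), B(20), C(200), D(20), E(20)
Edges inside S: A-D(d=10), D-E(d=4), E-B(d=4), B-C(d=4)
numerator = 60 * 20 * 200 * 20 * 20 = 96000000
denominator = 10 * 4 * 4 * 4 = 640
card(S) = 96000000 / 640 = 150000

150000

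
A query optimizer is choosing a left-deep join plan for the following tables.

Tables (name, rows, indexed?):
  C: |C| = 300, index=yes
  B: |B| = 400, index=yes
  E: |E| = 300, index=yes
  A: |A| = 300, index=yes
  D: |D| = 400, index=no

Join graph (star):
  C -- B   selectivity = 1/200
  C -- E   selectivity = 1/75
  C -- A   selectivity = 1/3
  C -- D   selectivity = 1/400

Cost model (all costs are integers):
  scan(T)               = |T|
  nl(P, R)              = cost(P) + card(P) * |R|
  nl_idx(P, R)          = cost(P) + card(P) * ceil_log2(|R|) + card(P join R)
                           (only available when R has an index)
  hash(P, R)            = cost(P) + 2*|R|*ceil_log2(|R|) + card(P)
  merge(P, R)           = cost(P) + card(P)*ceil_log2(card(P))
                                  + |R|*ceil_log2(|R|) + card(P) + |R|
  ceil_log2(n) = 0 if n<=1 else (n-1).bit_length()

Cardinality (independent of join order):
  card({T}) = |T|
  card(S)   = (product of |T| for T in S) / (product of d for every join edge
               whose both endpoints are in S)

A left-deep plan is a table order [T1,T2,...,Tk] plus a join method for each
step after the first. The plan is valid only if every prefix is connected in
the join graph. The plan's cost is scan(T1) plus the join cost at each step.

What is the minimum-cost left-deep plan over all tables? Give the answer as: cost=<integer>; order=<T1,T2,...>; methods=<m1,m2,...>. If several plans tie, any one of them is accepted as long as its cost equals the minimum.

cost=21400; order=D,C,B,E,A; methods=nl_idx,nl_idx,hash,hash

Selinger DP (subsets sized 1..n):
  {C}: scan cost=300, card=300
  {B}: scan cost=400, card=400
  {E}: scan cost=300, card=300
  {A}: scan cost=300, card=300
  {D}: scan cost=400, card=400
  {BC}: card=600; try (B,nl_idx)→3600, (C,nl_idx)→4600, (C,hash)→6200, (B,merge)→7300, (C,merge)→7400, (B,hash)→7800 …(+2); best=3600 via (B,nl_idx)
  {CE}: card=1200; try (E,nl_idx)→4200, (C,nl_idx)→4200, (E,hash)→6000, (C,hash)→6000, (E,merge)→6300, (C,merge)→6300 …(+2); best=4200 via (E,nl_idx)
  {AC}: card=30000; try (C,hash)→6000, (A,hash)→6000, (C,merge)→6300, (A,merge)→6300, (C,nl_idx)→33000, (A,nl_idx)→33000 …(+2); best=6000 via (C,hash)
  {CD}: card=300; try (C,nl_idx)→4300, (C,hash)→6200, (D,merge)→7300, (C,merge)→7400, (D,hash)→7800, (D,nl)→120300 …(+1); best=4300 via (C,nl_idx)
  {BCE}: card=2400; try (E,hash)→9600, (E,nl_idx)→11400, (B,hash)→12600, (E,merge)→13200, (B,nl_idx)→17400, (B,merge)→22600 …(+2); best=9600 via (E,hash)
  {ABC}: card=60000; try (A,hash)→9600, (A,merge)→13200, (B,hash)→43200, (A,nl_idx)→69000, (A,nl)→183600, (B,nl_idx)→336000 …(+2); best=9600 via (A,hash)
  {BCD}: card=600; try (B,nl_idx)→7600, (B,merge)→11300, (D,hash)→11400, (B,hash)→11800, (D,merge)→14200, (B,nl)→124300 …(+1); best=7600 via (B,nl_idx)
  {ACE}: card=120000; try (A,hash)→10800, (A,merge)→21600, (E,hash)→41400, (A,nl_idx)→135000, (A,nl)→364200, (E,nl_idx)→396000 …(+2); best=10800 via (A,hash)
  {CDE}: card=1200; try (E,nl_idx)→8200, (E,hash)→10000, (E,merge)→10300, (D,hash)→12600, (D,merge)→22600, (E,nl)→94300 …(+1); best=8200 via (E,nl_idx)
  {ACD}: card=30000; try (A,hash)→10000, (A,merge)→10300, (A,nl_idx)→37000, (D,hash)→43200, (A,nl)→94300, (D,merge)→490000 …(+1); best=10000 via (A,hash)
  {ABCE}: card=240000; try (A,hash)→17400, (A,merge)→43800, (E,hash)→75000, (B,hash)→138000, (A,nl_idx)→271200, (A,nl)→729600 …(+6); best=17400 via (A,hash)
  {BCDE}: card=2400; try (E,hash)→13600, (E,nl_idx)→15400, (B,hash)→16600, (E,merge)→17200, (D,hash)→19200, (B,nl_idx)→21400 …(+5); best=13600 via (E,hash)
  {ABCD}: card=60000; try (A,hash)→13600, (A,merge)→17200, (B,hash)→47200, (A,nl_idx)→73000, (D,hash)→76800, (A,nl)→187600 …(+5); best=13600 via (A,hash)
  {ACDE}: card=120000; try (A,hash)→14800, (A,merge)→25600, (E,hash)→45400, (D,hash)→138000, (A,nl_idx)→139000, (A,nl)→368200 …(+5); best=14800 via (A,hash)
  {ABCDE}: card=240000; try (A,hash)→21400, (A,merge)→47800, (E,hash)→79000, (B,hash)→142000, (D,hash)→264600, (A,nl_idx)→275200 …(+9); best=21400 via (A,hash)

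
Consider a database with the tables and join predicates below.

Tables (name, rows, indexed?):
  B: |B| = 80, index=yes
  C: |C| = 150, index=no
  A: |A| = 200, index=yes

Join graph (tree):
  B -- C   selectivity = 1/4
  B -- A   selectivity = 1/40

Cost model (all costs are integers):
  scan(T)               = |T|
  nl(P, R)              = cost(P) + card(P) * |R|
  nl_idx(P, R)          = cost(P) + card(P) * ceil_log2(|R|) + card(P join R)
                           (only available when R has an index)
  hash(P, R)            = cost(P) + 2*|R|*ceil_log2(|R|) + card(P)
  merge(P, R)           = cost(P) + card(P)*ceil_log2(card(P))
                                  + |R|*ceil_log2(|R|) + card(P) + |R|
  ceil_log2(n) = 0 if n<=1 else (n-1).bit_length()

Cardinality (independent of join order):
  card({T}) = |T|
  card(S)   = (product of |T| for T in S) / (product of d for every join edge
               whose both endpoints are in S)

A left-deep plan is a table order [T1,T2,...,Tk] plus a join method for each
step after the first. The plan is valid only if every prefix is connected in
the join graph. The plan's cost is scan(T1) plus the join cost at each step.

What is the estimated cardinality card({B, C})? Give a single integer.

Tables in S: B(80), C(150)
Edges inside S: B-C(d=4)
numerator = 80 * 150 = 12000
denominator = 4 = 4
card(S) = 12000 / 4 = 3000

3000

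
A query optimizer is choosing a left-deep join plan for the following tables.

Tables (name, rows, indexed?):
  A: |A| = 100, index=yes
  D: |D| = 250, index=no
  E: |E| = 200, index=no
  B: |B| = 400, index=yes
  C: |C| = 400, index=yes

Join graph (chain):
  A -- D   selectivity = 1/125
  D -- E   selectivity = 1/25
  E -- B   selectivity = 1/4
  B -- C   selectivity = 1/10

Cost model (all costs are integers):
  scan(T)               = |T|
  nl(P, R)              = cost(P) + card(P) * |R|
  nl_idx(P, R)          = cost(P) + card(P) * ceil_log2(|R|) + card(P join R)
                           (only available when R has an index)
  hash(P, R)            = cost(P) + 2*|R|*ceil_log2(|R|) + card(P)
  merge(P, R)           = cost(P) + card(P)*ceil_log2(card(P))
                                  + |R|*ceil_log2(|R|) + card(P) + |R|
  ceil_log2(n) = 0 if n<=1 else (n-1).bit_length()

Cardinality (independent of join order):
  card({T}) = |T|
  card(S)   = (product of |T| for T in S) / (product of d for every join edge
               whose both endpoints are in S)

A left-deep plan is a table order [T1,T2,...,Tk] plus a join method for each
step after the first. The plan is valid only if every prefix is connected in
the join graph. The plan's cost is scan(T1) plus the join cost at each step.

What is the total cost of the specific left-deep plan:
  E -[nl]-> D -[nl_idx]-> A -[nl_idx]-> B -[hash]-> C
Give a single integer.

407400

step 1: scan E: cost=200, card=200
step 2: join D via nl
    card(P join D) = 200*250/(25) = 2000
    cost = 200 + 200*250 = 50200
step 3: join A via nl_idx
    card(P join A) = 2000*100/(125) = 1600
    cost = 50200 + 2000*7 + 1600 = 65800
step 4: join B via nl_idx
    card(P join B) = 1600*400/(4) = 160000
    cost = 65800 + 1600*9 + 160000 = 240200
step 5: join C via hash
    card(P join C) = 160000*400/(10) = 6400000
    cost = 240200 + 2*400*9 + 160000 = 407400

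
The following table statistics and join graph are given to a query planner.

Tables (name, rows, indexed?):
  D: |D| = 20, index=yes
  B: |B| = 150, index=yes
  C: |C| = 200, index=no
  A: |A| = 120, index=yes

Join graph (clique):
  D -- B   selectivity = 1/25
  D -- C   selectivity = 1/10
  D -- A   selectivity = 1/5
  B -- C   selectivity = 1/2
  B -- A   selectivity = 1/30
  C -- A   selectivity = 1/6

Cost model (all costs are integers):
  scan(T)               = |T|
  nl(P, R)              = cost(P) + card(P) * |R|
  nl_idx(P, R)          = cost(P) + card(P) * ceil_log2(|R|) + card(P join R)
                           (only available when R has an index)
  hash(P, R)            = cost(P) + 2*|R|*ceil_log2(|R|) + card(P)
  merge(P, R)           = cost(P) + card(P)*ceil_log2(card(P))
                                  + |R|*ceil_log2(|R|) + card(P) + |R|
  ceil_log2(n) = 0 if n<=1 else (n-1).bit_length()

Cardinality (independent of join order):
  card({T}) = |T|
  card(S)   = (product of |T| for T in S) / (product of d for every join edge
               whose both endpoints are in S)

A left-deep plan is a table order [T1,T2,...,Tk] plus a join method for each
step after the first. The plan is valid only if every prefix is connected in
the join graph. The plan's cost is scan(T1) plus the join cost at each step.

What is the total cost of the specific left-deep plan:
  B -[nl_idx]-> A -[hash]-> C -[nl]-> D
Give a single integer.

205600

step 1: scan B: cost=150, card=150
step 2: join A via nl_idx
    card(P join A) = 150*120/(30) = 600
    cost = 150 + 150*7 + 600 = 1800
step 3: join C via hash
    card(P join C) = 600*200/(2*6) = 10000
    cost = 1800 + 2*200*8 + 600 = 5600
step 4: join D via nl
    card(P join D) = 10000*20/(25*10*5) = 160
    cost = 5600 + 10000*20 = 205600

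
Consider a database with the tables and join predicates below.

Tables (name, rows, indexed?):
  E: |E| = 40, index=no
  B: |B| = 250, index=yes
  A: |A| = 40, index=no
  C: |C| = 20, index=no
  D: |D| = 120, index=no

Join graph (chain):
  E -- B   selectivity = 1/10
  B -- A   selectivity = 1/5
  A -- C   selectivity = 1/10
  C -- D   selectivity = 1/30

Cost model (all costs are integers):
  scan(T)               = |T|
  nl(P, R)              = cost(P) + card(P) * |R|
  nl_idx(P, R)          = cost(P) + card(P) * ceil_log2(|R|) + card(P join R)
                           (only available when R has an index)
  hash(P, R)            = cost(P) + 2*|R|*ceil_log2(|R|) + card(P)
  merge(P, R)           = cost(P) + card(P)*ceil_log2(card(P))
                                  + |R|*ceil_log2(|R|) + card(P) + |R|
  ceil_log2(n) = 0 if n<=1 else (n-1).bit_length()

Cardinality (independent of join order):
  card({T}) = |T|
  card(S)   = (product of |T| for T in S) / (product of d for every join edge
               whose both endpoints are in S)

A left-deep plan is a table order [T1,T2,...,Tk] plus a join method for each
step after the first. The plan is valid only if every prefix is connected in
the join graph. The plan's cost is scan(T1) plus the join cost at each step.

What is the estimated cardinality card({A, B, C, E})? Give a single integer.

Tables in S: A(40), B(250), C(20), E(40)
Edges inside S: E-B(d=10), B-A(d=5), A-C(d=10)
numerator = 40 * 250 * 20 * 40 = 8000000
denominator = 10 * 5 * 10 = 500
card(S) = 8000000 / 500 = 16000

16000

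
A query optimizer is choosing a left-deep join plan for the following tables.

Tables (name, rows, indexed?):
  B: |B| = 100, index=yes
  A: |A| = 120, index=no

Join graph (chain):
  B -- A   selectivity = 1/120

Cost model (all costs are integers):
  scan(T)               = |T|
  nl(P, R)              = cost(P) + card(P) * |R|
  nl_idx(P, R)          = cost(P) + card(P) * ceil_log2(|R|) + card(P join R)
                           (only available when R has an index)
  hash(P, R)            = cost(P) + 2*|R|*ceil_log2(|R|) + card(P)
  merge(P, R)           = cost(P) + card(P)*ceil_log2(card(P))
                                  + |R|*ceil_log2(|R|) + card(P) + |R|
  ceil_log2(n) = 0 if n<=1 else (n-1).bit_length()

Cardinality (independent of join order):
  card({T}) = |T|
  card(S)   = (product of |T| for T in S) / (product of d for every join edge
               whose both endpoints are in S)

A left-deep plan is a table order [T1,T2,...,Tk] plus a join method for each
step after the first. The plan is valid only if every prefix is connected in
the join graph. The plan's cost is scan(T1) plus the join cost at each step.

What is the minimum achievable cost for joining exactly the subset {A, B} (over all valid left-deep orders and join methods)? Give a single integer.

1060

Selinger DP over subsets of {A,B}:
  {B}: scan cost=100, card=100
  {A}: scan cost=120, card=120
  {AB}: card=100; try (B,nl_idx)→1060, (B,hash)→1640, (A,merge)→1860, (B,merge)→1880, (A,hash)→1880, (A,nl)→12100 …(+1); best=1060 via (B,nl_idx)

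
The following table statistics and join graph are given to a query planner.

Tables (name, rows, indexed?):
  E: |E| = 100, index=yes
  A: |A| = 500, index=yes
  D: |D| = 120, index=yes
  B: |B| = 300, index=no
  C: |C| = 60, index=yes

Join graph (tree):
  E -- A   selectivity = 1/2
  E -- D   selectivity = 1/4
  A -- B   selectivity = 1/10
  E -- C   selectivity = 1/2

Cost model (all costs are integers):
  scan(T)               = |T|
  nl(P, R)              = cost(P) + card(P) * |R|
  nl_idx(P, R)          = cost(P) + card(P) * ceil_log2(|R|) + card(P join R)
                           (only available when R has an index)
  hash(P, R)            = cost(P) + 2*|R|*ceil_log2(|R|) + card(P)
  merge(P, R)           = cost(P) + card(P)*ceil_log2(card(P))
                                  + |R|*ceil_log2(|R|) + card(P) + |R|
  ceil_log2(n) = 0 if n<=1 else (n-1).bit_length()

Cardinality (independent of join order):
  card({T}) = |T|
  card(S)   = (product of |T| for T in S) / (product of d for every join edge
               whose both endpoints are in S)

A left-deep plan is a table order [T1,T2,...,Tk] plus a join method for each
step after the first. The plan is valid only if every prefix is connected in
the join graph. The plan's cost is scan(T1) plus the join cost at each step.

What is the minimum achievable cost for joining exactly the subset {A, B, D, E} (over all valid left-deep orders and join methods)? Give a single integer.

Selinger DP over subsets of {A,B,D,E}:
  {E}: scan cost=100, card=100
  {A}: scan cost=500, card=500
  {D}: scan cost=120, card=120
  {B}: scan cost=300, card=300
  {AE}: card=25000; try (E,hash)→2400, (A,merge)→5900, (E,merge)→6300, (A,hash)→9200, (A,nl_idx)→26000, (E,nl_idx)→29000 …(+2); best=2400 via (E,hash)
  {DE}: card=3000; try (E,hash)→1640, (D,merge)→1860, (E,merge)→1880, (D,hash)→1880, (D,nl_idx)→3800, (E,nl_idx)→3960 …(+2); best=1640 via (E,hash)
  {AB}: card=15000; try (B,hash)→6400, (A,merge)→8300, (B,merge)→8500, (A,hash)→9600, (A,nl_idx)→18000, (A,nl)→150300 …(+1); best=6400 via (B,hash)
  {ADE}: card=750000; try (A,hash)→13640, (D,hash)→29080, (A,merge)→45640, (D,merge)→403360, (A,nl_idx)→778640, (D,nl_idx)→927400 …(+2); best=13640 via (A,hash)
  {ABE}: card=750000; try (E,hash)→22800, (B,hash)→32800, (E,merge)→232200, (B,merge)→405400, (E,nl_idx)→861400, (E,nl)→1506400 …(+1); best=22800 via (E,hash)
  {ABDE}: card=22500000; try (B,hash)→769040, (D,hash)→774480, (B,merge)→15766640, (D,merge)→15773760, (D,nl_idx)→27772800, (D,nl)→90022800 …(+1); best=769040 via (B,hash)

769040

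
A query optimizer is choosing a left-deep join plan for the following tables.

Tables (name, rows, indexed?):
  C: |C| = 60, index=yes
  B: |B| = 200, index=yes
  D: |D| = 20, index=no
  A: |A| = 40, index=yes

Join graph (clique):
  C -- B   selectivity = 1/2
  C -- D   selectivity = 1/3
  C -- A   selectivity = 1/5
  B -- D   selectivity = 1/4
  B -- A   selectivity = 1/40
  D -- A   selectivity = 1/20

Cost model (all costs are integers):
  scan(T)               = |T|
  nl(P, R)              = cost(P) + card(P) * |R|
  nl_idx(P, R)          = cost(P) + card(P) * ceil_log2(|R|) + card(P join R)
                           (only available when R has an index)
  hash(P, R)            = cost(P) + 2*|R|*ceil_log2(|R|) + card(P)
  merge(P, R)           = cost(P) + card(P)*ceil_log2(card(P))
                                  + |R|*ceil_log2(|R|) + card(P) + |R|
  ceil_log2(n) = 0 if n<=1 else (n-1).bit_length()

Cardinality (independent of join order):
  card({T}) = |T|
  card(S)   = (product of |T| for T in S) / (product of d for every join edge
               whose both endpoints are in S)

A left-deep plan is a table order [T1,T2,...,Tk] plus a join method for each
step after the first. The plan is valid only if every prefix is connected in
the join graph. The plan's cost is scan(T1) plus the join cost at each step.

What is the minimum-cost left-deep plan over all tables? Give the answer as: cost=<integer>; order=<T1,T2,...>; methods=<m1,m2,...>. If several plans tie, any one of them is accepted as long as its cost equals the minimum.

Selinger DP (subsets sized 1..n):
  {C}: scan cost=60, card=60
  {B}: scan cost=200, card=200
  {D}: scan cost=20, card=20
  {A}: scan cost=40, card=40
  {BC}: card=6000; try (C,hash)→1120, (B,merge)→2280, (C,merge)→2420, (B,hash)→3320, (B,nl_idx)→6540, (C,nl_idx)→7400 …(+2); best=1120 via (C,hash)
  {CD}: card=400; try (D,hash)→320, (C,nl_idx)→540, (C,merge)→560, (D,merge)→600, (C,hash)→760, (C,nl)→1220 …(+1); best=320 via (D,hash)
  {AC}: card=480; try (A,hash)→600, (C,merge)→740, (C,nl_idx)→760, (A,merge)→760, (C,hash)→800, (A,nl_idx)→900 …(+2); best=600 via (A,hash)
  {BD}: card=1000; try (D,hash)→600, (B,nl_idx)→1180, (B,merge)→1940, (D,merge)→2120, (B,hash)→3240, (B,nl)→4020 …(+1); best=600 via (D,hash)
  {AB}: card=200; try (B,nl_idx)→560, (A,hash)→880, (A,nl_idx)→1600, (B,merge)→2120, (A,merge)→2280, (B,hash)→3280 …(+2); best=560 via (B,nl_idx)
  {AD}: card=40; try (A,nl_idx)→180, (D,hash)→280, (A,merge)→420, (D,merge)→440, (A,hash)→520, (A,nl)→820 …(+1); best=180 via (A,nl_idx)
  {BCD}: card=10000; try (C,hash)→2320, (B,hash)→3920, (B,merge)→6120, (D,hash)→7320, (C,merge)→12020, (B,nl_idx)→13520 …(+5); best=2320 via (C,hash)
  {ABC}: card=1200; try (C,hash)→1480, (C,merge)→2780, (C,nl_idx)→2960, (B,hash)→4280, (B,nl_idx)→5640, (B,merge)→7200 …(+6); best=1480 via (C,hash)
  {ACD}: card=160; try (C,nl_idx)→580, (C,merge)→880, (C,hash)→940, (A,hash)→1200, (D,hash)→1280, (C,nl)→2580 …(+5); best=580 via (C,nl_idx)
  {ABD}: card=50; try (B,nl_idx)→550, (D,hash)→960, (A,hash)→2080, (B,merge)→2260, (D,merge)→2480, (B,hash)→3420 …(+5); best=550 via (B,nl_idx)
  {ABCD}: card=100; try (C,nl_idx)→950, (C,hash)→1320, (C,merge)→1320, (B,nl_idx)→1960, (D,hash)→2880, (C,nl)→3550 …(+9); best=950 via (C,nl_idx)

cost=950; order=D,A,B,C; methods=nl_idx,nl_idx,nl_idx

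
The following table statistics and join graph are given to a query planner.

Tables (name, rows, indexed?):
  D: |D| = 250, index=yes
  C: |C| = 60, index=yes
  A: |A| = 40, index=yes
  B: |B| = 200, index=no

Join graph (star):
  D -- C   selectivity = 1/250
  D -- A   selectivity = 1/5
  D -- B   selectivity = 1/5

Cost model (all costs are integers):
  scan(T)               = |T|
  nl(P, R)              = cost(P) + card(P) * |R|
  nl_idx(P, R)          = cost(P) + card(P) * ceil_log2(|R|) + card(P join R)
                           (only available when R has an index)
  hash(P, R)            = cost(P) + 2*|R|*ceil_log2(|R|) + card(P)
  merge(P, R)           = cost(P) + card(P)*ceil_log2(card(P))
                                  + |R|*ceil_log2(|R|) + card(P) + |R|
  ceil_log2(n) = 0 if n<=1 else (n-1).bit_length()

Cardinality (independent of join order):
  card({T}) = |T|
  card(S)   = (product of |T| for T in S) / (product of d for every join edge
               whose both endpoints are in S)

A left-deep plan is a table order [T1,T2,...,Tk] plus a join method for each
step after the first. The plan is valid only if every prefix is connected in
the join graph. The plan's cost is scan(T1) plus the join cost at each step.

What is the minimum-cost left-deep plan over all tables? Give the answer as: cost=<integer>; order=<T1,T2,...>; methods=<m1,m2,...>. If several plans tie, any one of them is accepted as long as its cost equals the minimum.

Selinger DP (subsets sized 1..n):
  {D}: scan cost=250, card=250
  {C}: scan cost=60, card=60
  {A}: scan cost=40, card=40
  {B}: scan cost=200, card=200
  {CD}: card=60; try (D,nl_idx)→600, (C,hash)→1220, (C,nl_idx)→1810, (D,merge)→2730, (C,merge)→2920, (D,hash)→4120 …(+2); best=600 via (D,nl_idx)
  {AD}: card=2000; try (A,hash)→980, (D,nl_idx)→2360, (D,merge)→2570, (A,merge)→2780, (A,nl_idx)→3750, (D,hash)→4080 …(+2); best=980 via (A,hash)
  {BD}: card=10000; try (B,hash)→3700, (D,merge)→4250, (B,merge)→4300, (D,hash)→4400, (D,nl_idx)→11800, (D,nl)→50200 …(+1); best=3700 via (B,hash)
  {ACD}: card=480; try (A,hash)→1140, (A,merge)→1300, (A,nl_idx)→1440, (A,nl)→3000, (C,hash)→3700, (C,nl_idx)→13460 …(+2); best=1140 via (A,hash)
  {BCD}: card=2400; try (B,merge)→2820, (B,hash)→3860, (B,nl)→12600, (C,hash)→14420, (C,nl_idx)→66100, (C,merge)→154120 …(+1); best=2820 via (B,merge)
  {ABD}: card=80000; try (B,hash)→6180, (A,hash)→14180, (B,merge)→26780, (A,nl_idx)→143700, (A,merge)→153980, (B,nl)→400980 …(+1); best=6180 via (B,hash)
  {ABCD}: card=19200; try (B,hash)→4820, (A,hash)→5700, (B,merge)→7740, (A,merge)→34300, (A,nl_idx)→36420, (C,hash)→86900 …(+5); best=4820 via (B,hash)

cost=4820; order=C,D,A,B; methods=nl_idx,hash,hash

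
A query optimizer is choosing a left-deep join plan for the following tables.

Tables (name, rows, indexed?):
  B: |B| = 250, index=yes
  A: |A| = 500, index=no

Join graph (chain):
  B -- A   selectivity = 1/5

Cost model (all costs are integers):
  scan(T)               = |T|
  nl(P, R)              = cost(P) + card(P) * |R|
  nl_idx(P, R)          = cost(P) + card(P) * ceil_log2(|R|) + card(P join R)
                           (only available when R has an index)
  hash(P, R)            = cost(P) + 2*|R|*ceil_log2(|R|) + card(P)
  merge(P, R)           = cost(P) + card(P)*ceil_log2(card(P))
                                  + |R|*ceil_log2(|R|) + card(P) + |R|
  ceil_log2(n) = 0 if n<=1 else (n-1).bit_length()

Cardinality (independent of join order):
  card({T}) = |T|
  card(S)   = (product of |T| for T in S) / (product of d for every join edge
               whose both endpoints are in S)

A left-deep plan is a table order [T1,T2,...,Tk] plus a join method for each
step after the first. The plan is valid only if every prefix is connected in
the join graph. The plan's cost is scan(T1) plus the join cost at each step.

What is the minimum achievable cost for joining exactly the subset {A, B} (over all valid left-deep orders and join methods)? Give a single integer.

Selinger DP over subsets of {A,B}:
  {B}: scan cost=250, card=250
  {A}: scan cost=500, card=500
  {AB}: card=25000; try (B,hash)→5000, (A,merge)→7500, (B,merge)→7750, (A,hash)→9500, (B,nl_idx)→29500, (A,nl)→125250 …(+1); best=5000 via (B,hash)

5000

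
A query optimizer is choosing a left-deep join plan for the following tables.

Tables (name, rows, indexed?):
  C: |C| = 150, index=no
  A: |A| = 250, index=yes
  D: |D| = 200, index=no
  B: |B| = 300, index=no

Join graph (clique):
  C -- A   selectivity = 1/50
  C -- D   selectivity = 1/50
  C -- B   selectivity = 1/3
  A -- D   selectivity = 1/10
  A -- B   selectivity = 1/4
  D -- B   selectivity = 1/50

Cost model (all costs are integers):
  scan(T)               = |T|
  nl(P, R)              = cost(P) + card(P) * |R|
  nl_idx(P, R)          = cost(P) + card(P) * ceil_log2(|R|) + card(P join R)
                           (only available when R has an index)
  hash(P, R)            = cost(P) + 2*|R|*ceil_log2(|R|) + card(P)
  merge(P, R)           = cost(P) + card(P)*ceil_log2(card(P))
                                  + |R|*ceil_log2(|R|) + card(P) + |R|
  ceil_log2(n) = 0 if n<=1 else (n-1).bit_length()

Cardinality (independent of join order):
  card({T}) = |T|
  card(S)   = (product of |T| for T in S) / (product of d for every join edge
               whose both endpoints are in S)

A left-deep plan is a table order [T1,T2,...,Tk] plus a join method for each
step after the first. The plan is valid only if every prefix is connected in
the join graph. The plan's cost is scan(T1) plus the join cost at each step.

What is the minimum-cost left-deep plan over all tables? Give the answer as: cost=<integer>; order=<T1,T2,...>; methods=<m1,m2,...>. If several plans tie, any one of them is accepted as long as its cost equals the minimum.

cost=11750; order=C,A,D,B; methods=nl_idx,hash,hash

Selinger DP (subsets sized 1..n):
  {C}: scan cost=150, card=150
  {A}: scan cost=250, card=250
  {D}: scan cost=200, card=200
  {B}: scan cost=300, card=300
  {AC}: card=750; try (A,nl_idx)→2100, (C,hash)→2900, (A,merge)→3750, (C,merge)→3850, (A,hash)→4300, (A,nl)→37650 …(+1); best=2100 via (A,nl_idx)
  {CD}: card=600; try (C,hash)→2800, (D,merge)→3300, (C,merge)→3350, (D,hash)→3500, (D,nl)→30150, (C,nl)→30200; best=2800 via (C,hash)
  {BC}: card=15000; try (C,hash)→3000, (B,merge)→4500, (C,merge)→4650, (B,hash)→5700, (B,nl)→45150, (C,nl)→45300; best=3000 via (C,hash)
  {AD}: card=5000; try (D,hash)→3700, (A,merge)→4250, (D,merge)→4300, (A,hash)→4400, (A,nl_idx)→6800, (A,nl)→50200 …(+1); best=3700 via (D,hash)
  {AB}: card=18750; try (A,hash)→4600, (B,merge)→5500, (A,merge)→5550, (B,hash)→5900, (A,nl_idx)→21450, (B,nl)→75250 …(+1); best=4600 via (A,hash)
  {BD}: card=1200; try (D,hash)→3800, (B,merge)→5000, (D,merge)→5100, (B,hash)→5800, (B,nl)→60200, (D,nl)→60300; best=3800 via (D,hash)
  {ACD}: card=300; try (D,hash)→6050, (A,hash)→7400, (A,nl_idx)→7900, (C,hash)→11100, (A,merge)→11650, (D,merge)→12150 …(+4); best=6050 via (D,hash)
  {ABC}: card=18750; try (B,hash)→8250, (B,merge)→13350, (A,hash)→22000, (C,hash)→25750, (A,nl_idx)→141750, (B,nl)→227100 …(+4); best=8250 via (B,hash)
  {BCD}: card=1200; try (C,hash)→7400, (B,hash)→8800, (B,merge)→12400, (C,merge)→19550, (D,hash)→21200, (B,nl)→182800 …(+3); best=7400 via (C,hash)
  {ABD}: card=7500; try (A,hash)→9000, (B,hash)→14100, (A,merge)→20450, (A,nl_idx)→20900, (D,hash)→26550, (B,merge)→76700 …(+4); best=9000 via (A,hash)
  {ABCD}: card=150; try (B,hash)→11750, (B,merge)→12050, (A,hash)→12600, (A,nl_idx)→17150, (C,hash)→18900, (A,merge)→24050 …(+7); best=11750 via (B,hash)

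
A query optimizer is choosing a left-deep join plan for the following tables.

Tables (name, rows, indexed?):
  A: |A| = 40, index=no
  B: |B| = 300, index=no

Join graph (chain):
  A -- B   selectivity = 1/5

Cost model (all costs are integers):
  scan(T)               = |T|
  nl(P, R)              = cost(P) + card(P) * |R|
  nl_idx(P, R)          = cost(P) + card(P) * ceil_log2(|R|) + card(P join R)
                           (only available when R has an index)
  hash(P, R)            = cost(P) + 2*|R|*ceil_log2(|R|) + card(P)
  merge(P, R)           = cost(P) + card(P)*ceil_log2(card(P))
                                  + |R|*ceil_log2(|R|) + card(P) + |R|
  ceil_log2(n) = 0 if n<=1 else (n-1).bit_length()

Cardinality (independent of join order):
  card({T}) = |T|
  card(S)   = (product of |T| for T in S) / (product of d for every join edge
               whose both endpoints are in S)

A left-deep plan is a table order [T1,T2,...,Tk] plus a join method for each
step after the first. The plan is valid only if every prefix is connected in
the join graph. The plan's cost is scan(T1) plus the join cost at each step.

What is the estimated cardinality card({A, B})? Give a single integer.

Tables in S: A(40), B(300)
Edges inside S: A-B(d=5)
numerator = 40 * 300 = 12000
denominator = 5 = 5
card(S) = 12000 / 5 = 2400

2400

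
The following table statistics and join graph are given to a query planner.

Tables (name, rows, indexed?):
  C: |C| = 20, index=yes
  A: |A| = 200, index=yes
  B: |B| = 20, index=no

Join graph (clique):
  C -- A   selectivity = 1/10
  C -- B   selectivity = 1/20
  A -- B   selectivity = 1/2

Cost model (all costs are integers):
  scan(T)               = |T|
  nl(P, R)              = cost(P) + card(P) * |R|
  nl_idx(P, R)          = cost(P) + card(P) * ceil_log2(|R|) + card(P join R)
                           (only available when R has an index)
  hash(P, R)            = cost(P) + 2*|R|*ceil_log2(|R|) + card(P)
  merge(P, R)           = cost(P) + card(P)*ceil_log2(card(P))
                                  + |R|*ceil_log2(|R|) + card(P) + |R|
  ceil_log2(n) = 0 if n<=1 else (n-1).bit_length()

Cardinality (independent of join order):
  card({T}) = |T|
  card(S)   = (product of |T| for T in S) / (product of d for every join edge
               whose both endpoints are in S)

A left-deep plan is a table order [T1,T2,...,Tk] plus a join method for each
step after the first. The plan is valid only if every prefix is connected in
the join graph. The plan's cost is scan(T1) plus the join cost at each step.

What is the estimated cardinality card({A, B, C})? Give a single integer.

200

Tables in S: A(200), B(20), C(20)
Edges inside S: C-A(d=10), C-B(d=20), A-B(d=2)
numerator = 200 * 20 * 20 = 80000
denominator = 10 * 20 * 2 = 400
card(S) = 80000 / 400 = 200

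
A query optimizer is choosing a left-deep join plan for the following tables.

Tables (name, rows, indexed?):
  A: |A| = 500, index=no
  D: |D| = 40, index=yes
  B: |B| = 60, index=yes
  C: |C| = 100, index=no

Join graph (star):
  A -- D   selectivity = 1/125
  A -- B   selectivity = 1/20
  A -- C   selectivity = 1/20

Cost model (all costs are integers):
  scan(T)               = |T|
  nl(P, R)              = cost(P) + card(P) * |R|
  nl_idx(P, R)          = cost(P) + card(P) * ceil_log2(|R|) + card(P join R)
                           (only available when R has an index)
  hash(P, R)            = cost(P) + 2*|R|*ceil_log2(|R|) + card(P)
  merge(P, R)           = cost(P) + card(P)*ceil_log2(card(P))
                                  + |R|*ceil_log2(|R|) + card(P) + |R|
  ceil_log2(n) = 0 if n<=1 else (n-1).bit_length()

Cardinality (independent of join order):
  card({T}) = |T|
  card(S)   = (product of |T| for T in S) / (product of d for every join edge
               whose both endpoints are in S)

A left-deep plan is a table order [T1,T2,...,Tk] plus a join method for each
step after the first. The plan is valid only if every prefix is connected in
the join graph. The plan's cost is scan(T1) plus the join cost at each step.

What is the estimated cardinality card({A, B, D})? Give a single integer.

Tables in S: A(500), B(60), D(40)
Edges inside S: A-D(d=125), A-B(d=20)
numerator = 500 * 60 * 40 = 1200000
denominator = 125 * 20 = 2500
card(S) = 1200000 / 2500 = 480

480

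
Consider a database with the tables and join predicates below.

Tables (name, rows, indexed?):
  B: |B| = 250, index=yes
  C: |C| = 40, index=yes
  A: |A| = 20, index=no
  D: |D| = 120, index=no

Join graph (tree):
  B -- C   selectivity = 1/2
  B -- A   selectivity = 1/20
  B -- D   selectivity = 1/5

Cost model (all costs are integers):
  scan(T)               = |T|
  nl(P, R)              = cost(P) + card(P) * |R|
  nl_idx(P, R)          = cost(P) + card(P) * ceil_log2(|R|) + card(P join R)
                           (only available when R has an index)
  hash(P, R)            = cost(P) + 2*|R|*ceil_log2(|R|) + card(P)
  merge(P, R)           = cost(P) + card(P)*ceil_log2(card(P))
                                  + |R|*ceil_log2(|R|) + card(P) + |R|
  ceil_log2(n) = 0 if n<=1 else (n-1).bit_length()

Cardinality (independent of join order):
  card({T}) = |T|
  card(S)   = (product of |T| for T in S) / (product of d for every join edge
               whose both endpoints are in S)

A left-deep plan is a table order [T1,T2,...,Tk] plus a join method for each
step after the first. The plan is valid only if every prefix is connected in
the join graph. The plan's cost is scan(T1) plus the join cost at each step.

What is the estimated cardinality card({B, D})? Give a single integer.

6000

Tables in S: B(250), D(120)
Edges inside S: B-D(d=5)
numerator = 250 * 120 = 30000
denominator = 5 = 5
card(S) = 30000 / 5 = 6000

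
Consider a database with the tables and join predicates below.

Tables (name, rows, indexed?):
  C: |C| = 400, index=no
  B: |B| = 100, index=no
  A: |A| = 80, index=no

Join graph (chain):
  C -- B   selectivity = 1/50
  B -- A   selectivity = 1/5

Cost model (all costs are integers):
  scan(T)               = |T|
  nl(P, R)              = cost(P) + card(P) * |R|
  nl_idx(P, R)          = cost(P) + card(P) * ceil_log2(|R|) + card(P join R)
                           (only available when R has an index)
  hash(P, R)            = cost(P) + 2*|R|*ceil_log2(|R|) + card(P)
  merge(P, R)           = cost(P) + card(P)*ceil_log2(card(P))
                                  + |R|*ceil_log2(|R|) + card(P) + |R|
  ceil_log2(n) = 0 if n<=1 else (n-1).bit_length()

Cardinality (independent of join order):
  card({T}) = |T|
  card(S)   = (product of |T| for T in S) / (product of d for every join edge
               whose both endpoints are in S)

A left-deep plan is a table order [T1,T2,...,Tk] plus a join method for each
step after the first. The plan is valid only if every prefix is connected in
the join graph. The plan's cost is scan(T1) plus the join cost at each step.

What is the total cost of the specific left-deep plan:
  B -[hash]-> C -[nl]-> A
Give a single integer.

step 1: scan B: cost=100, card=100
step 2: join C via hash
    card(P join C) = 100*400/(50) = 800
    cost = 100 + 2*400*9 + 100 = 7400
step 3: join A via nl
    card(P join A) = 800*80/(5) = 12800
    cost = 7400 + 800*80 = 71400

71400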